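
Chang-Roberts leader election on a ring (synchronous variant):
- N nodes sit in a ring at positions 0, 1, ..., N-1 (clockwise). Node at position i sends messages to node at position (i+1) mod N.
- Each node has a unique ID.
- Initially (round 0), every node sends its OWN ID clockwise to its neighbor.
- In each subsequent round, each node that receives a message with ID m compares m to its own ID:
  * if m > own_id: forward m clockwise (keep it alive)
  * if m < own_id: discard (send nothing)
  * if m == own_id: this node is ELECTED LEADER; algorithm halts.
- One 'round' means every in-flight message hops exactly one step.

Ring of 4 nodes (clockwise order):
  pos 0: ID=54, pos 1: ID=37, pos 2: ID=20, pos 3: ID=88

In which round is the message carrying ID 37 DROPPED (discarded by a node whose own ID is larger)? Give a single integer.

Round 1: pos1(id37) recv 54: fwd; pos2(id20) recv 37: fwd; pos3(id88) recv 20: drop; pos0(id54) recv 88: fwd
Round 2: pos2(id20) recv 54: fwd; pos3(id88) recv 37: drop; pos1(id37) recv 88: fwd
Round 3: pos3(id88) recv 54: drop; pos2(id20) recv 88: fwd
Round 4: pos3(id88) recv 88: ELECTED
Message ID 37 originates at pos 1; dropped at pos 3 in round 2

Answer: 2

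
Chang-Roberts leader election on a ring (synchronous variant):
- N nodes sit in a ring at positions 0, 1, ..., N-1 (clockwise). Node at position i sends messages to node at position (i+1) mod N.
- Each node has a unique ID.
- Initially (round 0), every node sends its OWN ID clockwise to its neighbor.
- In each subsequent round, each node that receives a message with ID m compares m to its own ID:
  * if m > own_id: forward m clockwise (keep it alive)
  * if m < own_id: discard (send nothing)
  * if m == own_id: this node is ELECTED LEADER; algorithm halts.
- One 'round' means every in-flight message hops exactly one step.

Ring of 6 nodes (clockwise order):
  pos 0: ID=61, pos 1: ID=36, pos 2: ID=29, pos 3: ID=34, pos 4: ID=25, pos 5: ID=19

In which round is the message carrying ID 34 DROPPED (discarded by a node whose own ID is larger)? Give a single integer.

Answer: 3

Derivation:
Round 1: pos1(id36) recv 61: fwd; pos2(id29) recv 36: fwd; pos3(id34) recv 29: drop; pos4(id25) recv 34: fwd; pos5(id19) recv 25: fwd; pos0(id61) recv 19: drop
Round 2: pos2(id29) recv 61: fwd; pos3(id34) recv 36: fwd; pos5(id19) recv 34: fwd; pos0(id61) recv 25: drop
Round 3: pos3(id34) recv 61: fwd; pos4(id25) recv 36: fwd; pos0(id61) recv 34: drop
Round 4: pos4(id25) recv 61: fwd; pos5(id19) recv 36: fwd
Round 5: pos5(id19) recv 61: fwd; pos0(id61) recv 36: drop
Round 6: pos0(id61) recv 61: ELECTED
Message ID 34 originates at pos 3; dropped at pos 0 in round 3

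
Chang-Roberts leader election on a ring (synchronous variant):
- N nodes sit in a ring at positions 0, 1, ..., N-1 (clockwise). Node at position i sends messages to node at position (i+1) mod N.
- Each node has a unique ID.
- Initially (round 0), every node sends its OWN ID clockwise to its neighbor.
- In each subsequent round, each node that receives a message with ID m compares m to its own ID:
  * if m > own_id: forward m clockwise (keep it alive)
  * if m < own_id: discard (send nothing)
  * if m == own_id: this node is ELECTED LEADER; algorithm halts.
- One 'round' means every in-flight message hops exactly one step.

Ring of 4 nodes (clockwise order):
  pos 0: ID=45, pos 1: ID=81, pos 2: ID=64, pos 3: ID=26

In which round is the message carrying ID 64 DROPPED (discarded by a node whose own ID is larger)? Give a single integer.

Answer: 3

Derivation:
Round 1: pos1(id81) recv 45: drop; pos2(id64) recv 81: fwd; pos3(id26) recv 64: fwd; pos0(id45) recv 26: drop
Round 2: pos3(id26) recv 81: fwd; pos0(id45) recv 64: fwd
Round 3: pos0(id45) recv 81: fwd; pos1(id81) recv 64: drop
Round 4: pos1(id81) recv 81: ELECTED
Message ID 64 originates at pos 2; dropped at pos 1 in round 3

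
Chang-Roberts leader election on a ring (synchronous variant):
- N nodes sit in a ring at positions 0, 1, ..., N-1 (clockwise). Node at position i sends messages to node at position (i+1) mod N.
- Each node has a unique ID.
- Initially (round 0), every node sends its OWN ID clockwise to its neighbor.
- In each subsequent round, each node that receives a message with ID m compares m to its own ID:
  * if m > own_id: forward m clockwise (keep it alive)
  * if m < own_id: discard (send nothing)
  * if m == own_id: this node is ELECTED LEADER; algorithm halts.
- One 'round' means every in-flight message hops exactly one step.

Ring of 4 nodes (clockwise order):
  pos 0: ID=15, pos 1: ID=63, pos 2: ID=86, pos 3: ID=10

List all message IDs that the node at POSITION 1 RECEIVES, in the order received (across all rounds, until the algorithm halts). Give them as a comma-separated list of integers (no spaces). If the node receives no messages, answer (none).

Answer: 15,86

Derivation:
Round 1: pos1(id63) recv 15: drop; pos2(id86) recv 63: drop; pos3(id10) recv 86: fwd; pos0(id15) recv 10: drop
Round 2: pos0(id15) recv 86: fwd
Round 3: pos1(id63) recv 86: fwd
Round 4: pos2(id86) recv 86: ELECTED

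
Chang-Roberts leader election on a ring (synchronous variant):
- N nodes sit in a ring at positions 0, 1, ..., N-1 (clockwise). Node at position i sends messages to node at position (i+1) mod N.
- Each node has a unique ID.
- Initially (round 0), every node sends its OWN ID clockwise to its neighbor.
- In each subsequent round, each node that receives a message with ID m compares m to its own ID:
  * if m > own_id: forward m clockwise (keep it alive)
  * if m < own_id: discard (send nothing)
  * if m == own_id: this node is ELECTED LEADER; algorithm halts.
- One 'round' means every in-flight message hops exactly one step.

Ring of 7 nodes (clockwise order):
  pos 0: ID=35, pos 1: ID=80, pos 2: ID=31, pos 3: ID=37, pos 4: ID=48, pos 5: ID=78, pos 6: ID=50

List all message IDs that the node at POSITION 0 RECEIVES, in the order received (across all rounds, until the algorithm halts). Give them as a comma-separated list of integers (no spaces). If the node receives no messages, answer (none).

Answer: 50,78,80

Derivation:
Round 1: pos1(id80) recv 35: drop; pos2(id31) recv 80: fwd; pos3(id37) recv 31: drop; pos4(id48) recv 37: drop; pos5(id78) recv 48: drop; pos6(id50) recv 78: fwd; pos0(id35) recv 50: fwd
Round 2: pos3(id37) recv 80: fwd; pos0(id35) recv 78: fwd; pos1(id80) recv 50: drop
Round 3: pos4(id48) recv 80: fwd; pos1(id80) recv 78: drop
Round 4: pos5(id78) recv 80: fwd
Round 5: pos6(id50) recv 80: fwd
Round 6: pos0(id35) recv 80: fwd
Round 7: pos1(id80) recv 80: ELECTED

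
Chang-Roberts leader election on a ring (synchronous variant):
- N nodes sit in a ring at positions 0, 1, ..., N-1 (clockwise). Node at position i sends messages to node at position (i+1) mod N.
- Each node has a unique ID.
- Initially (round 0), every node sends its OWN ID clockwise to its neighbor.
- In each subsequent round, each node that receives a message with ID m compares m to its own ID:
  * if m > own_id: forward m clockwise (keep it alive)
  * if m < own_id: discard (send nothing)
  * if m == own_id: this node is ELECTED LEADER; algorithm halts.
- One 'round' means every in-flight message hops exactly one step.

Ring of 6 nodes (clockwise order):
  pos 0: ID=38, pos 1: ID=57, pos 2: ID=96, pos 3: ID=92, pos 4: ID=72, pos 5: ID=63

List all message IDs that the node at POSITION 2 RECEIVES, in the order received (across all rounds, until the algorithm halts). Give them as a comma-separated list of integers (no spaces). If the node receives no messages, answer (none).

Answer: 57,63,72,92,96

Derivation:
Round 1: pos1(id57) recv 38: drop; pos2(id96) recv 57: drop; pos3(id92) recv 96: fwd; pos4(id72) recv 92: fwd; pos5(id63) recv 72: fwd; pos0(id38) recv 63: fwd
Round 2: pos4(id72) recv 96: fwd; pos5(id63) recv 92: fwd; pos0(id38) recv 72: fwd; pos1(id57) recv 63: fwd
Round 3: pos5(id63) recv 96: fwd; pos0(id38) recv 92: fwd; pos1(id57) recv 72: fwd; pos2(id96) recv 63: drop
Round 4: pos0(id38) recv 96: fwd; pos1(id57) recv 92: fwd; pos2(id96) recv 72: drop
Round 5: pos1(id57) recv 96: fwd; pos2(id96) recv 92: drop
Round 6: pos2(id96) recv 96: ELECTED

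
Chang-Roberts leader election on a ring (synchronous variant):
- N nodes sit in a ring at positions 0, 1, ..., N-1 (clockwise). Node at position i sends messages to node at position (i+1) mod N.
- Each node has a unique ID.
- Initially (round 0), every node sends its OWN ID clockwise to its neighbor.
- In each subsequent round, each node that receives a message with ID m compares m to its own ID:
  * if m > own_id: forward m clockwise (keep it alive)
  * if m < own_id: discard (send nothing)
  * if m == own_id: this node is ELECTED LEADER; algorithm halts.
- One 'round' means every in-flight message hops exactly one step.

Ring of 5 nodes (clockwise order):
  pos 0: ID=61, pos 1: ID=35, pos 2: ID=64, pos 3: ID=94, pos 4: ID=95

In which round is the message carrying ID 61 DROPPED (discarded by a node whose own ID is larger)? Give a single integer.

Answer: 2

Derivation:
Round 1: pos1(id35) recv 61: fwd; pos2(id64) recv 35: drop; pos3(id94) recv 64: drop; pos4(id95) recv 94: drop; pos0(id61) recv 95: fwd
Round 2: pos2(id64) recv 61: drop; pos1(id35) recv 95: fwd
Round 3: pos2(id64) recv 95: fwd
Round 4: pos3(id94) recv 95: fwd
Round 5: pos4(id95) recv 95: ELECTED
Message ID 61 originates at pos 0; dropped at pos 2 in round 2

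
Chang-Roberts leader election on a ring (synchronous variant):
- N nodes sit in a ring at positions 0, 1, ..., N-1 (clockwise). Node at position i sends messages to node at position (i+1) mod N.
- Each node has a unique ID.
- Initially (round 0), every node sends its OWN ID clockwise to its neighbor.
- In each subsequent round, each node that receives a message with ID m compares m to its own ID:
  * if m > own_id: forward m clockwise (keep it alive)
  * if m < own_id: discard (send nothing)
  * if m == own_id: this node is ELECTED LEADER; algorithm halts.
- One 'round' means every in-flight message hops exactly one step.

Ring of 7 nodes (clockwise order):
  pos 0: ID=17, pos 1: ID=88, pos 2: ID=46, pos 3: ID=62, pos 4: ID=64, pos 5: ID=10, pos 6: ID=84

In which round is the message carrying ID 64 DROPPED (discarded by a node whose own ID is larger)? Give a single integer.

Round 1: pos1(id88) recv 17: drop; pos2(id46) recv 88: fwd; pos3(id62) recv 46: drop; pos4(id64) recv 62: drop; pos5(id10) recv 64: fwd; pos6(id84) recv 10: drop; pos0(id17) recv 84: fwd
Round 2: pos3(id62) recv 88: fwd; pos6(id84) recv 64: drop; pos1(id88) recv 84: drop
Round 3: pos4(id64) recv 88: fwd
Round 4: pos5(id10) recv 88: fwd
Round 5: pos6(id84) recv 88: fwd
Round 6: pos0(id17) recv 88: fwd
Round 7: pos1(id88) recv 88: ELECTED
Message ID 64 originates at pos 4; dropped at pos 6 in round 2

Answer: 2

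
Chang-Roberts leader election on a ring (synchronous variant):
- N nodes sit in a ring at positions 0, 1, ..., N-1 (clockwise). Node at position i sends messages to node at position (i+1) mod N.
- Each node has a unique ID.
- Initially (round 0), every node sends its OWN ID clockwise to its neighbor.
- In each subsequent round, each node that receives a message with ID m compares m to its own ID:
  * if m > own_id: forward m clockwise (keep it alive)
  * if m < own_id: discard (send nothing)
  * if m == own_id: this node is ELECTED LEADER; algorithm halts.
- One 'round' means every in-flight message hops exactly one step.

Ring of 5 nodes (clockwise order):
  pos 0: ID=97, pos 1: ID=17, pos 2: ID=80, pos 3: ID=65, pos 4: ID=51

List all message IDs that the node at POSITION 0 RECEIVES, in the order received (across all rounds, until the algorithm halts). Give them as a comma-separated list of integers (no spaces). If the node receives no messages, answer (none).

Answer: 51,65,80,97

Derivation:
Round 1: pos1(id17) recv 97: fwd; pos2(id80) recv 17: drop; pos3(id65) recv 80: fwd; pos4(id51) recv 65: fwd; pos0(id97) recv 51: drop
Round 2: pos2(id80) recv 97: fwd; pos4(id51) recv 80: fwd; pos0(id97) recv 65: drop
Round 3: pos3(id65) recv 97: fwd; pos0(id97) recv 80: drop
Round 4: pos4(id51) recv 97: fwd
Round 5: pos0(id97) recv 97: ELECTED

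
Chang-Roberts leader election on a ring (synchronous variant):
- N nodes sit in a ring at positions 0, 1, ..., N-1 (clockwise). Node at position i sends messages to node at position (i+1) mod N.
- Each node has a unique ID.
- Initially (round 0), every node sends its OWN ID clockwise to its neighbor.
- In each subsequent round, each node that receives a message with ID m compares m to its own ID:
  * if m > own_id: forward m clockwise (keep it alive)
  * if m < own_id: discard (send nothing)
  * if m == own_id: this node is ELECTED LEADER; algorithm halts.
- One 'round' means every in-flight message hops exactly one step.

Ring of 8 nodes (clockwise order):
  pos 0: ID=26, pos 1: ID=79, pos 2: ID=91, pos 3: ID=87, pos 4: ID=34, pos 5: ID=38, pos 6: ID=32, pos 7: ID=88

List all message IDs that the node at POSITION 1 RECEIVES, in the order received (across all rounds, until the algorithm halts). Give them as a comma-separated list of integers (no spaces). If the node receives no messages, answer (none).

Answer: 26,88,91

Derivation:
Round 1: pos1(id79) recv 26: drop; pos2(id91) recv 79: drop; pos3(id87) recv 91: fwd; pos4(id34) recv 87: fwd; pos5(id38) recv 34: drop; pos6(id32) recv 38: fwd; pos7(id88) recv 32: drop; pos0(id26) recv 88: fwd
Round 2: pos4(id34) recv 91: fwd; pos5(id38) recv 87: fwd; pos7(id88) recv 38: drop; pos1(id79) recv 88: fwd
Round 3: pos5(id38) recv 91: fwd; pos6(id32) recv 87: fwd; pos2(id91) recv 88: drop
Round 4: pos6(id32) recv 91: fwd; pos7(id88) recv 87: drop
Round 5: pos7(id88) recv 91: fwd
Round 6: pos0(id26) recv 91: fwd
Round 7: pos1(id79) recv 91: fwd
Round 8: pos2(id91) recv 91: ELECTED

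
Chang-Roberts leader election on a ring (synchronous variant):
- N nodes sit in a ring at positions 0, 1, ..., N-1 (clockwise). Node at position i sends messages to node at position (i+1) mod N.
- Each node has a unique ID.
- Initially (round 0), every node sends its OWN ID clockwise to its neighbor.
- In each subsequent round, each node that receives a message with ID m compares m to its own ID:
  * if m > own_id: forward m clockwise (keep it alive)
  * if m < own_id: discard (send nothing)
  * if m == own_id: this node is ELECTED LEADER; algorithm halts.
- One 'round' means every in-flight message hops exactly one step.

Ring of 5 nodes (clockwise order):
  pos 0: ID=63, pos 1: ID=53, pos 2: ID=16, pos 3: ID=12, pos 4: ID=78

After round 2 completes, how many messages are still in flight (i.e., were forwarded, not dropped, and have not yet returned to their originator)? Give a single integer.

Round 1: pos1(id53) recv 63: fwd; pos2(id16) recv 53: fwd; pos3(id12) recv 16: fwd; pos4(id78) recv 12: drop; pos0(id63) recv 78: fwd
Round 2: pos2(id16) recv 63: fwd; pos3(id12) recv 53: fwd; pos4(id78) recv 16: drop; pos1(id53) recv 78: fwd
After round 2: 3 messages still in flight

Answer: 3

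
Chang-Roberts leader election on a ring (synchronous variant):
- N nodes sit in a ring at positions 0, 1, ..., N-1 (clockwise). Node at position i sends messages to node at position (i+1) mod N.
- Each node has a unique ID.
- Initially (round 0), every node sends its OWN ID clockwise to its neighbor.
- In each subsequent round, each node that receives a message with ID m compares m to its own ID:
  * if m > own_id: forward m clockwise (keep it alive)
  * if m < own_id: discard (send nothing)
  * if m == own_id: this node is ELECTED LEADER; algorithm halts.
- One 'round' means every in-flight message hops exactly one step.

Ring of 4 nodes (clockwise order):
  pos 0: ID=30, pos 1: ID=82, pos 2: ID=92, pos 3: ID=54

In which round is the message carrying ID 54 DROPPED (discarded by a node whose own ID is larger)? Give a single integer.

Round 1: pos1(id82) recv 30: drop; pos2(id92) recv 82: drop; pos3(id54) recv 92: fwd; pos0(id30) recv 54: fwd
Round 2: pos0(id30) recv 92: fwd; pos1(id82) recv 54: drop
Round 3: pos1(id82) recv 92: fwd
Round 4: pos2(id92) recv 92: ELECTED
Message ID 54 originates at pos 3; dropped at pos 1 in round 2

Answer: 2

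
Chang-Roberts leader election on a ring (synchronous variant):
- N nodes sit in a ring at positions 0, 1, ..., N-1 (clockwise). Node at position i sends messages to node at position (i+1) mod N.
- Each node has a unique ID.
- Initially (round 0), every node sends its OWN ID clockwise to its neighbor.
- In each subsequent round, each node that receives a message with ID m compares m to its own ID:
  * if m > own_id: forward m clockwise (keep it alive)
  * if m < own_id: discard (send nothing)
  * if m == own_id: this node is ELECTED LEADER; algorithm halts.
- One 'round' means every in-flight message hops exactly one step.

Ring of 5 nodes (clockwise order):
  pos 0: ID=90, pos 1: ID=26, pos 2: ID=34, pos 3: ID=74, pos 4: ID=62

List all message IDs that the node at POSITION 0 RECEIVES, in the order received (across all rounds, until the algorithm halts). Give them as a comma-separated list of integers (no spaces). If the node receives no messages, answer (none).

Answer: 62,74,90

Derivation:
Round 1: pos1(id26) recv 90: fwd; pos2(id34) recv 26: drop; pos3(id74) recv 34: drop; pos4(id62) recv 74: fwd; pos0(id90) recv 62: drop
Round 2: pos2(id34) recv 90: fwd; pos0(id90) recv 74: drop
Round 3: pos3(id74) recv 90: fwd
Round 4: pos4(id62) recv 90: fwd
Round 5: pos0(id90) recv 90: ELECTED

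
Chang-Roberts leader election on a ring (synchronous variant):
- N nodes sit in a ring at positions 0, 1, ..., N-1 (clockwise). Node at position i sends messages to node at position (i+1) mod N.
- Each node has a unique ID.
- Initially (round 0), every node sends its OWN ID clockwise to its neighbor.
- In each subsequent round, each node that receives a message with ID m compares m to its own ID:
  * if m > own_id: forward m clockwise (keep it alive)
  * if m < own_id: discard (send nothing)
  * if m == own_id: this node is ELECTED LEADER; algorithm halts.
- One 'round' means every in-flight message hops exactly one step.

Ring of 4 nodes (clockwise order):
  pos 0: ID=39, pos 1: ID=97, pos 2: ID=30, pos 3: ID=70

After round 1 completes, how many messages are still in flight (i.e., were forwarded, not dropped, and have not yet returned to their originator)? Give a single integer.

Round 1: pos1(id97) recv 39: drop; pos2(id30) recv 97: fwd; pos3(id70) recv 30: drop; pos0(id39) recv 70: fwd
After round 1: 2 messages still in flight

Answer: 2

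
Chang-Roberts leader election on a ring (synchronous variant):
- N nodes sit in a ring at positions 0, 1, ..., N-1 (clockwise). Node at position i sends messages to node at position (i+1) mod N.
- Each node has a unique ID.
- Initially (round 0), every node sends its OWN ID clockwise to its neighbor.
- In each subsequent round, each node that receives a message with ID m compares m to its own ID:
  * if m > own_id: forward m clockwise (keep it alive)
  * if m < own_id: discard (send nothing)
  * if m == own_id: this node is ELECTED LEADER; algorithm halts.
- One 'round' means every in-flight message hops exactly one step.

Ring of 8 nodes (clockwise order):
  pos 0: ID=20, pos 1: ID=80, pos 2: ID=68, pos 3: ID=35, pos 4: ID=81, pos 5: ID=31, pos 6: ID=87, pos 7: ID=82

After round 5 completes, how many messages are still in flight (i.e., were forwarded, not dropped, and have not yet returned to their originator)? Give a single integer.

Answer: 2

Derivation:
Round 1: pos1(id80) recv 20: drop; pos2(id68) recv 80: fwd; pos3(id35) recv 68: fwd; pos4(id81) recv 35: drop; pos5(id31) recv 81: fwd; pos6(id87) recv 31: drop; pos7(id82) recv 87: fwd; pos0(id20) recv 82: fwd
Round 2: pos3(id35) recv 80: fwd; pos4(id81) recv 68: drop; pos6(id87) recv 81: drop; pos0(id20) recv 87: fwd; pos1(id80) recv 82: fwd
Round 3: pos4(id81) recv 80: drop; pos1(id80) recv 87: fwd; pos2(id68) recv 82: fwd
Round 4: pos2(id68) recv 87: fwd; pos3(id35) recv 82: fwd
Round 5: pos3(id35) recv 87: fwd; pos4(id81) recv 82: fwd
After round 5: 2 messages still in flight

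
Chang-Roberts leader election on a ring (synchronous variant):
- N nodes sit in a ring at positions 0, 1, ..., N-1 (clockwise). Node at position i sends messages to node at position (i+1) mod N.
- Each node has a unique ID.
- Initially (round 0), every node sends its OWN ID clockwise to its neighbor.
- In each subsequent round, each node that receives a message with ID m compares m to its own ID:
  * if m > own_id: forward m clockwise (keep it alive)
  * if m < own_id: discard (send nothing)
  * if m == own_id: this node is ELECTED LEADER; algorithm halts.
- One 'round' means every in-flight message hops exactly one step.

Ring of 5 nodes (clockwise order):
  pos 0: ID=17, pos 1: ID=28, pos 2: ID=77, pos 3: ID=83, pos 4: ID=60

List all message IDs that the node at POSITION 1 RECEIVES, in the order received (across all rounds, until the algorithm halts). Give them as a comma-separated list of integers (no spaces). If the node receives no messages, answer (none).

Round 1: pos1(id28) recv 17: drop; pos2(id77) recv 28: drop; pos3(id83) recv 77: drop; pos4(id60) recv 83: fwd; pos0(id17) recv 60: fwd
Round 2: pos0(id17) recv 83: fwd; pos1(id28) recv 60: fwd
Round 3: pos1(id28) recv 83: fwd; pos2(id77) recv 60: drop
Round 4: pos2(id77) recv 83: fwd
Round 5: pos3(id83) recv 83: ELECTED

Answer: 17,60,83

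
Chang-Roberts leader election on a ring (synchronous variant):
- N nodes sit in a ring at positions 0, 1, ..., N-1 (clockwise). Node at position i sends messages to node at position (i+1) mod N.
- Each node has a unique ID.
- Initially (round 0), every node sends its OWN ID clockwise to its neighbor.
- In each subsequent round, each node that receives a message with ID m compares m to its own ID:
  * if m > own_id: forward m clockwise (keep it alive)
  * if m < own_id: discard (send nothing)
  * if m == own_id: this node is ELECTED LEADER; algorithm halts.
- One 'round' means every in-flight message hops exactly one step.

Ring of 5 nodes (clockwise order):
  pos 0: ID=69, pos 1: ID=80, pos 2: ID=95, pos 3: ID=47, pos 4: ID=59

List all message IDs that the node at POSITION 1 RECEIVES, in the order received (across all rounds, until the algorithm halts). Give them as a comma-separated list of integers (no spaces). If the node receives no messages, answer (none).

Answer: 69,95

Derivation:
Round 1: pos1(id80) recv 69: drop; pos2(id95) recv 80: drop; pos3(id47) recv 95: fwd; pos4(id59) recv 47: drop; pos0(id69) recv 59: drop
Round 2: pos4(id59) recv 95: fwd
Round 3: pos0(id69) recv 95: fwd
Round 4: pos1(id80) recv 95: fwd
Round 5: pos2(id95) recv 95: ELECTED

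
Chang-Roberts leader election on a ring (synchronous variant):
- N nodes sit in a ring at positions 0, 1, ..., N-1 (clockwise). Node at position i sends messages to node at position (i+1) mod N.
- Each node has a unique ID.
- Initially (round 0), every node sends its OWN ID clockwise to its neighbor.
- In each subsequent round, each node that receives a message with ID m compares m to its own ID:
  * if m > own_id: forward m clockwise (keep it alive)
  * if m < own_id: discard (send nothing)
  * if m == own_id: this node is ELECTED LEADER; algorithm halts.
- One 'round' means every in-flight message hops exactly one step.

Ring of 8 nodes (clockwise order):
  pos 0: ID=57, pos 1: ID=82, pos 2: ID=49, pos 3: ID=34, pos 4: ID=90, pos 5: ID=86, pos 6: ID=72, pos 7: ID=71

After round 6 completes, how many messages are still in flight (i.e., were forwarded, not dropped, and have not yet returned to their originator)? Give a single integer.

Round 1: pos1(id82) recv 57: drop; pos2(id49) recv 82: fwd; pos3(id34) recv 49: fwd; pos4(id90) recv 34: drop; pos5(id86) recv 90: fwd; pos6(id72) recv 86: fwd; pos7(id71) recv 72: fwd; pos0(id57) recv 71: fwd
Round 2: pos3(id34) recv 82: fwd; pos4(id90) recv 49: drop; pos6(id72) recv 90: fwd; pos7(id71) recv 86: fwd; pos0(id57) recv 72: fwd; pos1(id82) recv 71: drop
Round 3: pos4(id90) recv 82: drop; pos7(id71) recv 90: fwd; pos0(id57) recv 86: fwd; pos1(id82) recv 72: drop
Round 4: pos0(id57) recv 90: fwd; pos1(id82) recv 86: fwd
Round 5: pos1(id82) recv 90: fwd; pos2(id49) recv 86: fwd
Round 6: pos2(id49) recv 90: fwd; pos3(id34) recv 86: fwd
After round 6: 2 messages still in flight

Answer: 2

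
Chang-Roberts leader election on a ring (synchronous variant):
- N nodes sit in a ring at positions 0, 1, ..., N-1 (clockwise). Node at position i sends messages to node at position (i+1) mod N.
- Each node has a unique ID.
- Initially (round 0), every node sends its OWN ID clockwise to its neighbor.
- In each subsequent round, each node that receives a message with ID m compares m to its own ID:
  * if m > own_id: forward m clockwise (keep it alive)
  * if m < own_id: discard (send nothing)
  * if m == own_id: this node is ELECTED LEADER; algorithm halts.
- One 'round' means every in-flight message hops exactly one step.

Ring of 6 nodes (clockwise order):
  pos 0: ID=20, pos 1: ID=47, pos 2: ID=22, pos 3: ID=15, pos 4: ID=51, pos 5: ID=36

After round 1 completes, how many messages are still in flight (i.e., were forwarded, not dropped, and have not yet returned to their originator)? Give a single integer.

Answer: 4

Derivation:
Round 1: pos1(id47) recv 20: drop; pos2(id22) recv 47: fwd; pos3(id15) recv 22: fwd; pos4(id51) recv 15: drop; pos5(id36) recv 51: fwd; pos0(id20) recv 36: fwd
After round 1: 4 messages still in flight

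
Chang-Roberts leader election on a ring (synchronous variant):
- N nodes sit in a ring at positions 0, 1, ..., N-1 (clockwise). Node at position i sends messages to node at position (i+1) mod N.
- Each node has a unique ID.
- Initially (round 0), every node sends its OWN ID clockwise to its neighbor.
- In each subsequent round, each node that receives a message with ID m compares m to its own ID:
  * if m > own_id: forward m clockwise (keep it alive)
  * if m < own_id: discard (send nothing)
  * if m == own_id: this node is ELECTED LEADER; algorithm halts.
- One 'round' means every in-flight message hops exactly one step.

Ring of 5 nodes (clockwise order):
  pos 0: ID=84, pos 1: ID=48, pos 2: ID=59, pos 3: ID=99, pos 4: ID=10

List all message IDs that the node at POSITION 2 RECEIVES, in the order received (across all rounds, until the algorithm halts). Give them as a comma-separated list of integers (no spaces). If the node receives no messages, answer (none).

Answer: 48,84,99

Derivation:
Round 1: pos1(id48) recv 84: fwd; pos2(id59) recv 48: drop; pos3(id99) recv 59: drop; pos4(id10) recv 99: fwd; pos0(id84) recv 10: drop
Round 2: pos2(id59) recv 84: fwd; pos0(id84) recv 99: fwd
Round 3: pos3(id99) recv 84: drop; pos1(id48) recv 99: fwd
Round 4: pos2(id59) recv 99: fwd
Round 5: pos3(id99) recv 99: ELECTED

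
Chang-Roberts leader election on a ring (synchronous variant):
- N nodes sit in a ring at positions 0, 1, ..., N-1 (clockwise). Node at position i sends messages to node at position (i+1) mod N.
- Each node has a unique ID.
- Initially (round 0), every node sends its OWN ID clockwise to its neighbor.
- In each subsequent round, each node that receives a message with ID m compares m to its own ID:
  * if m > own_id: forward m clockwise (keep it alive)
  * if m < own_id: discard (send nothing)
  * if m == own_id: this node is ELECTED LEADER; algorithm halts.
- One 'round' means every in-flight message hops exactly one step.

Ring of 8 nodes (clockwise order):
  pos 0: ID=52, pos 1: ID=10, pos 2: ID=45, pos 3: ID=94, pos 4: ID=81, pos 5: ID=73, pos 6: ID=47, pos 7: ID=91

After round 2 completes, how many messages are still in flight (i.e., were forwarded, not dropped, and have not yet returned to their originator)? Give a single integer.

Answer: 4

Derivation:
Round 1: pos1(id10) recv 52: fwd; pos2(id45) recv 10: drop; pos3(id94) recv 45: drop; pos4(id81) recv 94: fwd; pos5(id73) recv 81: fwd; pos6(id47) recv 73: fwd; pos7(id91) recv 47: drop; pos0(id52) recv 91: fwd
Round 2: pos2(id45) recv 52: fwd; pos5(id73) recv 94: fwd; pos6(id47) recv 81: fwd; pos7(id91) recv 73: drop; pos1(id10) recv 91: fwd
After round 2: 4 messages still in flight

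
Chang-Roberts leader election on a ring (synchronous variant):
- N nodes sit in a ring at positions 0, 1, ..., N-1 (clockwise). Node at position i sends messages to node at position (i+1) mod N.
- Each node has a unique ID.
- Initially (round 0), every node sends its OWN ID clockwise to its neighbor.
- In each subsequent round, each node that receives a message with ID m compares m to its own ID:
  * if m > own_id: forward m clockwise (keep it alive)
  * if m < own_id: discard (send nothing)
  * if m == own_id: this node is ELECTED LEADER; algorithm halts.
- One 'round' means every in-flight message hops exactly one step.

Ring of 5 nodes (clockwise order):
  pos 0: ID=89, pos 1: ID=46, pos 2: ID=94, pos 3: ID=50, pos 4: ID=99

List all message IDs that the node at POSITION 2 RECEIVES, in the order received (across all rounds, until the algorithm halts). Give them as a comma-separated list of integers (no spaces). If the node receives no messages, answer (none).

Answer: 46,89,99

Derivation:
Round 1: pos1(id46) recv 89: fwd; pos2(id94) recv 46: drop; pos3(id50) recv 94: fwd; pos4(id99) recv 50: drop; pos0(id89) recv 99: fwd
Round 2: pos2(id94) recv 89: drop; pos4(id99) recv 94: drop; pos1(id46) recv 99: fwd
Round 3: pos2(id94) recv 99: fwd
Round 4: pos3(id50) recv 99: fwd
Round 5: pos4(id99) recv 99: ELECTED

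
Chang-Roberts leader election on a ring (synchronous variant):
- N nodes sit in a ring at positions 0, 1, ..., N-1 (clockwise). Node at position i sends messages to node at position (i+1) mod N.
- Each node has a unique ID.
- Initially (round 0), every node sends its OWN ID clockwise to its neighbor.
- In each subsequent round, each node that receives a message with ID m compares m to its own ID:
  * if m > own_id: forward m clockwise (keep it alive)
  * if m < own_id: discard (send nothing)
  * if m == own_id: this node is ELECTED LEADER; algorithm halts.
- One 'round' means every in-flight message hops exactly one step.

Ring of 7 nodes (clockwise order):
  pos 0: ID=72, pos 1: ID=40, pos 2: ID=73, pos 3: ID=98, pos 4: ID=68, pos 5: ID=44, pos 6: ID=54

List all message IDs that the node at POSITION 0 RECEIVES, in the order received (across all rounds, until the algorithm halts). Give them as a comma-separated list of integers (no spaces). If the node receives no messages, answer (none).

Answer: 54,68,98

Derivation:
Round 1: pos1(id40) recv 72: fwd; pos2(id73) recv 40: drop; pos3(id98) recv 73: drop; pos4(id68) recv 98: fwd; pos5(id44) recv 68: fwd; pos6(id54) recv 44: drop; pos0(id72) recv 54: drop
Round 2: pos2(id73) recv 72: drop; pos5(id44) recv 98: fwd; pos6(id54) recv 68: fwd
Round 3: pos6(id54) recv 98: fwd; pos0(id72) recv 68: drop
Round 4: pos0(id72) recv 98: fwd
Round 5: pos1(id40) recv 98: fwd
Round 6: pos2(id73) recv 98: fwd
Round 7: pos3(id98) recv 98: ELECTED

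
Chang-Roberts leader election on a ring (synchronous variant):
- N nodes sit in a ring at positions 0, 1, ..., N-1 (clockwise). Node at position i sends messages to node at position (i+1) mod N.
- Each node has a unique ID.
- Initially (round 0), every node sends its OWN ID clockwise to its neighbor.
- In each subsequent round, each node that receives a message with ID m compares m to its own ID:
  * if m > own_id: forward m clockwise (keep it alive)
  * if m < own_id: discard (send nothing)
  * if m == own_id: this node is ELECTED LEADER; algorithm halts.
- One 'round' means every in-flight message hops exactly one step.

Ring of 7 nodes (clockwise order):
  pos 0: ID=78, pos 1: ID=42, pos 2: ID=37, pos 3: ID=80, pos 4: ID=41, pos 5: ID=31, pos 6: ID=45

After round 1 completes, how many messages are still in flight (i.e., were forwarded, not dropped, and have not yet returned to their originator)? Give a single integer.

Round 1: pos1(id42) recv 78: fwd; pos2(id37) recv 42: fwd; pos3(id80) recv 37: drop; pos4(id41) recv 80: fwd; pos5(id31) recv 41: fwd; pos6(id45) recv 31: drop; pos0(id78) recv 45: drop
After round 1: 4 messages still in flight

Answer: 4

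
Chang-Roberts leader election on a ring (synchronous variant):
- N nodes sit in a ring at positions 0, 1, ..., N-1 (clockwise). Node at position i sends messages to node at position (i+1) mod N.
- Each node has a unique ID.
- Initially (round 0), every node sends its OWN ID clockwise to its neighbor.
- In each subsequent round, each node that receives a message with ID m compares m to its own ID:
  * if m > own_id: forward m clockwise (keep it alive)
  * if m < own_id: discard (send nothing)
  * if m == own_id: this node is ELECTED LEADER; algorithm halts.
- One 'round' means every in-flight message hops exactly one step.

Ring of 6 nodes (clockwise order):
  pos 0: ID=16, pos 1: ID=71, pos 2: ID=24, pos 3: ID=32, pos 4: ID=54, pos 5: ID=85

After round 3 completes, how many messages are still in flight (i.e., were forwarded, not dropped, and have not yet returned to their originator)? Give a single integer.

Answer: 2

Derivation:
Round 1: pos1(id71) recv 16: drop; pos2(id24) recv 71: fwd; pos3(id32) recv 24: drop; pos4(id54) recv 32: drop; pos5(id85) recv 54: drop; pos0(id16) recv 85: fwd
Round 2: pos3(id32) recv 71: fwd; pos1(id71) recv 85: fwd
Round 3: pos4(id54) recv 71: fwd; pos2(id24) recv 85: fwd
After round 3: 2 messages still in flight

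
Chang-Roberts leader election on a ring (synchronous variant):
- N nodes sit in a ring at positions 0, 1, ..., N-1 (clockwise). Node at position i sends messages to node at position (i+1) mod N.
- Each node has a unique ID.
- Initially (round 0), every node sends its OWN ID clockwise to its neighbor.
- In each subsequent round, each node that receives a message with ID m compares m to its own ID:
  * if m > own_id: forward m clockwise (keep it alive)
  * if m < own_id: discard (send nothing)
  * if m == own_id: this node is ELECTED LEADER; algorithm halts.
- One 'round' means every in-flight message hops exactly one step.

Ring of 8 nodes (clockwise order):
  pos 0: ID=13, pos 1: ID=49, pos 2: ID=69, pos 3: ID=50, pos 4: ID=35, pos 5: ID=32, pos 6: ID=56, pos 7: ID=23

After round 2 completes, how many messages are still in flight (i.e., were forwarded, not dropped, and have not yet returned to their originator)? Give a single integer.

Round 1: pos1(id49) recv 13: drop; pos2(id69) recv 49: drop; pos3(id50) recv 69: fwd; pos4(id35) recv 50: fwd; pos5(id32) recv 35: fwd; pos6(id56) recv 32: drop; pos7(id23) recv 56: fwd; pos0(id13) recv 23: fwd
Round 2: pos4(id35) recv 69: fwd; pos5(id32) recv 50: fwd; pos6(id56) recv 35: drop; pos0(id13) recv 56: fwd; pos1(id49) recv 23: drop
After round 2: 3 messages still in flight

Answer: 3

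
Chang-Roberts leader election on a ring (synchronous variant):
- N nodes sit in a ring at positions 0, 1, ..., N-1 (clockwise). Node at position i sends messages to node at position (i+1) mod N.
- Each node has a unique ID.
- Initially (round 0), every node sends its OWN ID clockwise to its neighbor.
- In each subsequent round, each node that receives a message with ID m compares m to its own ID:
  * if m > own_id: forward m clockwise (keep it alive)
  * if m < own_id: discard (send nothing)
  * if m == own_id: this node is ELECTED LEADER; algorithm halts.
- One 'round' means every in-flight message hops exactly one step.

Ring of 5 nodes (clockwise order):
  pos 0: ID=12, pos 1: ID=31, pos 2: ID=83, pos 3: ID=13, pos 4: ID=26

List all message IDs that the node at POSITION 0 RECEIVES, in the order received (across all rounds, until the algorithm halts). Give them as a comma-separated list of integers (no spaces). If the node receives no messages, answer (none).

Round 1: pos1(id31) recv 12: drop; pos2(id83) recv 31: drop; pos3(id13) recv 83: fwd; pos4(id26) recv 13: drop; pos0(id12) recv 26: fwd
Round 2: pos4(id26) recv 83: fwd; pos1(id31) recv 26: drop
Round 3: pos0(id12) recv 83: fwd
Round 4: pos1(id31) recv 83: fwd
Round 5: pos2(id83) recv 83: ELECTED

Answer: 26,83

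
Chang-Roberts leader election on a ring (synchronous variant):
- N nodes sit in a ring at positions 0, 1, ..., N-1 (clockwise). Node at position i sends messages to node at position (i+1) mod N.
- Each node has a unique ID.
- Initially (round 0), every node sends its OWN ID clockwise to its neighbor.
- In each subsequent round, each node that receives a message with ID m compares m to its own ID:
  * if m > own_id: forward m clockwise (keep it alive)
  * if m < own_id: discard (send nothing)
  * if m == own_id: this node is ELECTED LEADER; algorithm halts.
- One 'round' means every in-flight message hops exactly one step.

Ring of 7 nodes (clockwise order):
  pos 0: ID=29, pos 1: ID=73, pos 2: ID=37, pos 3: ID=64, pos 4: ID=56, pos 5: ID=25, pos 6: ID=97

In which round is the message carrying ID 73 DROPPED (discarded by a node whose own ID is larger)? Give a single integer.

Answer: 5

Derivation:
Round 1: pos1(id73) recv 29: drop; pos2(id37) recv 73: fwd; pos3(id64) recv 37: drop; pos4(id56) recv 64: fwd; pos5(id25) recv 56: fwd; pos6(id97) recv 25: drop; pos0(id29) recv 97: fwd
Round 2: pos3(id64) recv 73: fwd; pos5(id25) recv 64: fwd; pos6(id97) recv 56: drop; pos1(id73) recv 97: fwd
Round 3: pos4(id56) recv 73: fwd; pos6(id97) recv 64: drop; pos2(id37) recv 97: fwd
Round 4: pos5(id25) recv 73: fwd; pos3(id64) recv 97: fwd
Round 5: pos6(id97) recv 73: drop; pos4(id56) recv 97: fwd
Round 6: pos5(id25) recv 97: fwd
Round 7: pos6(id97) recv 97: ELECTED
Message ID 73 originates at pos 1; dropped at pos 6 in round 5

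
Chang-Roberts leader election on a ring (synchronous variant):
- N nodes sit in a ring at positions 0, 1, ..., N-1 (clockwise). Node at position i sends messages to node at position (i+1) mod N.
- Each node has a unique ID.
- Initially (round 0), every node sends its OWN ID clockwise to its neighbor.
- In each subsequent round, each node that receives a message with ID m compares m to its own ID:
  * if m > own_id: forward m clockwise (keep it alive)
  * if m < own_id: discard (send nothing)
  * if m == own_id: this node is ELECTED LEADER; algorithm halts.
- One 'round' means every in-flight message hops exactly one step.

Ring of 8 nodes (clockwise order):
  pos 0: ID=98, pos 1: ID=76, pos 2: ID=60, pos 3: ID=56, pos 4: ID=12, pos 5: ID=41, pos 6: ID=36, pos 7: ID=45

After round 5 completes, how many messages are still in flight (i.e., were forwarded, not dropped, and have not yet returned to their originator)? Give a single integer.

Round 1: pos1(id76) recv 98: fwd; pos2(id60) recv 76: fwd; pos3(id56) recv 60: fwd; pos4(id12) recv 56: fwd; pos5(id41) recv 12: drop; pos6(id36) recv 41: fwd; pos7(id45) recv 36: drop; pos0(id98) recv 45: drop
Round 2: pos2(id60) recv 98: fwd; pos3(id56) recv 76: fwd; pos4(id12) recv 60: fwd; pos5(id41) recv 56: fwd; pos7(id45) recv 41: drop
Round 3: pos3(id56) recv 98: fwd; pos4(id12) recv 76: fwd; pos5(id41) recv 60: fwd; pos6(id36) recv 56: fwd
Round 4: pos4(id12) recv 98: fwd; pos5(id41) recv 76: fwd; pos6(id36) recv 60: fwd; pos7(id45) recv 56: fwd
Round 5: pos5(id41) recv 98: fwd; pos6(id36) recv 76: fwd; pos7(id45) recv 60: fwd; pos0(id98) recv 56: drop
After round 5: 3 messages still in flight

Answer: 3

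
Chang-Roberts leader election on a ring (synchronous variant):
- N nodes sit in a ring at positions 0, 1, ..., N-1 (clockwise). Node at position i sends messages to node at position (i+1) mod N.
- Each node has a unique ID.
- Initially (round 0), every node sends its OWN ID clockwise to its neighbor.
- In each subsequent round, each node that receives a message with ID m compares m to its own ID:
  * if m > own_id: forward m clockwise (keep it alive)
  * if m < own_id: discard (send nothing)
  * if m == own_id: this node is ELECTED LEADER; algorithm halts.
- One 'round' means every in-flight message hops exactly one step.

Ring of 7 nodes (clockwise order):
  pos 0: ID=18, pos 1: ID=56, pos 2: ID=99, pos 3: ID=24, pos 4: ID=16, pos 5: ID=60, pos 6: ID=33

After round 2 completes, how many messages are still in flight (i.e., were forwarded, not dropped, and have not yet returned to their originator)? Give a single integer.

Round 1: pos1(id56) recv 18: drop; pos2(id99) recv 56: drop; pos3(id24) recv 99: fwd; pos4(id16) recv 24: fwd; pos5(id60) recv 16: drop; pos6(id33) recv 60: fwd; pos0(id18) recv 33: fwd
Round 2: pos4(id16) recv 99: fwd; pos5(id60) recv 24: drop; pos0(id18) recv 60: fwd; pos1(id56) recv 33: drop
After round 2: 2 messages still in flight

Answer: 2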